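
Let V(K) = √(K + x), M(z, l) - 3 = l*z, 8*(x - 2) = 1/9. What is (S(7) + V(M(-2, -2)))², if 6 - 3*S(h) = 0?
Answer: (24 + √1298)²/144 ≈ 25.023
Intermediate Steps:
x = 145/72 (x = 2 + (⅛)/9 = 2 + (⅛)*(⅑) = 2 + 1/72 = 145/72 ≈ 2.0139)
S(h) = 2 (S(h) = 2 - ⅓*0 = 2 + 0 = 2)
M(z, l) = 3 + l*z
V(K) = √(145/72 + K) (V(K) = √(K + 145/72) = √(145/72 + K))
(S(7) + V(M(-2, -2)))² = (2 + √(290 + 144*(3 - 2*(-2)))/12)² = (2 + √(290 + 144*(3 + 4))/12)² = (2 + √(290 + 144*7)/12)² = (2 + √(290 + 1008)/12)² = (2 + √1298/12)²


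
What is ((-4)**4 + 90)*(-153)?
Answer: -52938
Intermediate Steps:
((-4)**4 + 90)*(-153) = (256 + 90)*(-153) = 346*(-153) = -52938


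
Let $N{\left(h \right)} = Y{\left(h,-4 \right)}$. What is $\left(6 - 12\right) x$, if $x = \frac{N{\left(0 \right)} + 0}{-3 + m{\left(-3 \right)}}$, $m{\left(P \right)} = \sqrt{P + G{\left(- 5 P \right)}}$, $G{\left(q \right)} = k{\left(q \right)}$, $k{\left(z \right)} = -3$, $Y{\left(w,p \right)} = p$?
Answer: $- \frac{24}{5} - \frac{8 i \sqrt{6}}{5} \approx -4.8 - 3.9192 i$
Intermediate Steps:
$G{\left(q \right)} = -3$
$N{\left(h \right)} = -4$
$m{\left(P \right)} = \sqrt{-3 + P}$ ($m{\left(P \right)} = \sqrt{P - 3} = \sqrt{-3 + P}$)
$x = - \frac{4}{-3 + i \sqrt{6}}$ ($x = \frac{-4 + 0}{-3 + \sqrt{-3 - 3}} = - \frac{4}{-3 + \sqrt{-6}} = - \frac{4}{-3 + i \sqrt{6}} \approx 0.8 + 0.6532 i$)
$\left(6 - 12\right) x = \left(6 - 12\right) \left(\frac{4}{5} + \frac{4 i \sqrt{6}}{15}\right) = - 6 \left(\frac{4}{5} + \frac{4 i \sqrt{6}}{15}\right) = - \frac{24}{5} - \frac{8 i \sqrt{6}}{5}$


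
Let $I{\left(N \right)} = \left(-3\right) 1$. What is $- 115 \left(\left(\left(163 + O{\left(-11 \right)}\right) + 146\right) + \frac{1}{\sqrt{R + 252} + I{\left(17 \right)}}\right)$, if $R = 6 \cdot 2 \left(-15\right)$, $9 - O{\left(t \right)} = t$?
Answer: $- \frac{794650}{21} - \frac{230 \sqrt{2}}{21} \approx -37856.0$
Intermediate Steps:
$O{\left(t \right)} = 9 - t$
$R = -180$ ($R = 12 \left(-15\right) = -180$)
$I{\left(N \right)} = -3$
$- 115 \left(\left(\left(163 + O{\left(-11 \right)}\right) + 146\right) + \frac{1}{\sqrt{R + 252} + I{\left(17 \right)}}\right) = - 115 \left(\left(\left(163 + \left(9 - -11\right)\right) + 146\right) + \frac{1}{\sqrt{-180 + 252} - 3}\right) = - 115 \left(\left(\left(163 + \left(9 + 11\right)\right) + 146\right) + \frac{1}{\sqrt{72} - 3}\right) = - 115 \left(\left(\left(163 + 20\right) + 146\right) + \frac{1}{6 \sqrt{2} - 3}\right) = - 115 \left(\left(183 + 146\right) + \frac{1}{-3 + 6 \sqrt{2}}\right) = - 115 \left(329 + \frac{1}{-3 + 6 \sqrt{2}}\right) = -37835 - \frac{115}{-3 + 6 \sqrt{2}}$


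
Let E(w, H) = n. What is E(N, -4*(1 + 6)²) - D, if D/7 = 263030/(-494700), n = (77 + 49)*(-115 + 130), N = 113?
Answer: 93682421/49470 ≈ 1893.7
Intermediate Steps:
n = 1890 (n = 126*15 = 1890)
E(w, H) = 1890
D = -184121/49470 (D = 7*(263030/(-494700)) = 7*(263030*(-1/494700)) = 7*(-26303/49470) = -184121/49470 ≈ -3.7219)
E(N, -4*(1 + 6)²) - D = 1890 - 1*(-184121/49470) = 1890 + 184121/49470 = 93682421/49470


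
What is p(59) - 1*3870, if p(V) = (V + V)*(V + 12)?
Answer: 4508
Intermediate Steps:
p(V) = 2*V*(12 + V) (p(V) = (2*V)*(12 + V) = 2*V*(12 + V))
p(59) - 1*3870 = 2*59*(12 + 59) - 1*3870 = 2*59*71 - 3870 = 8378 - 3870 = 4508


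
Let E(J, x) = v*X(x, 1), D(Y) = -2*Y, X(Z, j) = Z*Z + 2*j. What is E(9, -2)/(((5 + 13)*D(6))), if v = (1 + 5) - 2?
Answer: -1/9 ≈ -0.11111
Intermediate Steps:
X(Z, j) = Z**2 + 2*j
v = 4 (v = 6 - 2 = 4)
E(J, x) = 8 + 4*x**2 (E(J, x) = 4*(x**2 + 2*1) = 4*(x**2 + 2) = 4*(2 + x**2) = 8 + 4*x**2)
E(9, -2)/(((5 + 13)*D(6))) = (8 + 4*(-2)**2)/(((5 + 13)*(-2*6))) = (8 + 4*4)/((18*(-12))) = (8 + 16)/(-216) = 24*(-1/216) = -1/9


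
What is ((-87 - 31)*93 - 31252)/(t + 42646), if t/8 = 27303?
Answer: -21113/130535 ≈ -0.16174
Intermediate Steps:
t = 218424 (t = 8*27303 = 218424)
((-87 - 31)*93 - 31252)/(t + 42646) = ((-87 - 31)*93 - 31252)/(218424 + 42646) = (-118*93 - 31252)/261070 = (-10974 - 31252)*(1/261070) = -42226*1/261070 = -21113/130535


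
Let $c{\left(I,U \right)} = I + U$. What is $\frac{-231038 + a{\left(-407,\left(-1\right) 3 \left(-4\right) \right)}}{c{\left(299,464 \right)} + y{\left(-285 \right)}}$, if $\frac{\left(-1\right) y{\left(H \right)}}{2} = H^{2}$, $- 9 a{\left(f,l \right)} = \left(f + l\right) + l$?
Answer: $\frac{2078959}{1455183} \approx 1.4287$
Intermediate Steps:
$a{\left(f,l \right)} = - \frac{2 l}{9} - \frac{f}{9}$ ($a{\left(f,l \right)} = - \frac{\left(f + l\right) + l}{9} = - \frac{f + 2 l}{9} = - \frac{2 l}{9} - \frac{f}{9}$)
$y{\left(H \right)} = - 2 H^{2}$
$\frac{-231038 + a{\left(-407,\left(-1\right) 3 \left(-4\right) \right)}}{c{\left(299,464 \right)} + y{\left(-285 \right)}} = \frac{-231038 - \left(- \frac{407}{9} + \frac{2 \left(-1\right) 3 \left(-4\right)}{9}\right)}{\left(299 + 464\right) - 2 \left(-285\right)^{2}} = \frac{-231038 + \left(- \frac{2 \left(\left(-3\right) \left(-4\right)\right)}{9} + \frac{407}{9}\right)}{763 - 162450} = \frac{-231038 + \left(\left(- \frac{2}{9}\right) 12 + \frac{407}{9}\right)}{763 - 162450} = \frac{-231038 + \left(- \frac{8}{3} + \frac{407}{9}\right)}{-161687} = \left(-231038 + \frac{383}{9}\right) \left(- \frac{1}{161687}\right) = \left(- \frac{2078959}{9}\right) \left(- \frac{1}{161687}\right) = \frac{2078959}{1455183}$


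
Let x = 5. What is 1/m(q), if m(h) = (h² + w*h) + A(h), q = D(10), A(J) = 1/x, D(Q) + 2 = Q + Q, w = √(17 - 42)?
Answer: 8105/2830141 - 2250*I/2830141 ≈ 0.0028638 - 0.00079501*I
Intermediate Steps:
w = 5*I (w = √(-25) = 5*I ≈ 5.0*I)
D(Q) = -2 + 2*Q (D(Q) = -2 + (Q + Q) = -2 + 2*Q)
A(J) = ⅕ (A(J) = 1/5 = ⅕)
q = 18 (q = -2 + 2*10 = -2 + 20 = 18)
m(h) = ⅕ + h² + 5*I*h (m(h) = (h² + (5*I)*h) + ⅕ = (h² + 5*I*h) + ⅕ = ⅕ + h² + 5*I*h)
1/m(q) = 1/(⅕ + 18² + 5*I*18) = 1/(⅕ + 324 + 90*I) = 1/(1621/5 + 90*I) = 25*(1621/5 - 90*I)/2830141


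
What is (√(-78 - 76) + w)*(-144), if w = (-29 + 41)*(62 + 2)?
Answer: -110592 - 144*I*√154 ≈ -1.1059e+5 - 1787.0*I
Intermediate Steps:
w = 768 (w = 12*64 = 768)
(√(-78 - 76) + w)*(-144) = (√(-78 - 76) + 768)*(-144) = (√(-154) + 768)*(-144) = (I*√154 + 768)*(-144) = (768 + I*√154)*(-144) = -110592 - 144*I*√154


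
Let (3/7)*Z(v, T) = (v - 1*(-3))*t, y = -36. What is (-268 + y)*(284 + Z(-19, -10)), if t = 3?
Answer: -52288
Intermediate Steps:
Z(v, T) = 21 + 7*v (Z(v, T) = 7*((v - 1*(-3))*3)/3 = 7*((v + 3)*3)/3 = 7*((3 + v)*3)/3 = 7*(9 + 3*v)/3 = 21 + 7*v)
(-268 + y)*(284 + Z(-19, -10)) = (-268 - 36)*(284 + (21 + 7*(-19))) = -304*(284 + (21 - 133)) = -304*(284 - 112) = -304*172 = -52288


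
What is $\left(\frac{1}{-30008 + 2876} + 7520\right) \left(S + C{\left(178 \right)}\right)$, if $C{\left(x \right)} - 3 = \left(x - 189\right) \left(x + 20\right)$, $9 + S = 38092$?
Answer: $\frac{1831601000303}{6783} \approx 2.7003 \cdot 10^{8}$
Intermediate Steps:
$S = 38083$ ($S = -9 + 38092 = 38083$)
$C{\left(x \right)} = 3 + \left(-189 + x\right) \left(20 + x\right)$ ($C{\left(x \right)} = 3 + \left(x - 189\right) \left(x + 20\right) = 3 + \left(-189 + x\right) \left(20 + x\right)$)
$\left(\frac{1}{-30008 + 2876} + 7520\right) \left(S + C{\left(178 \right)}\right) = \left(\frac{1}{-30008 + 2876} + 7520\right) \left(38083 - \left(33859 - 31684\right)\right) = \left(\frac{1}{-27132} + 7520\right) \left(38083 - 2175\right) = \left(- \frac{1}{27132} + 7520\right) \left(38083 - 2175\right) = \frac{204032639}{27132} \cdot 35908 = \frac{1831601000303}{6783}$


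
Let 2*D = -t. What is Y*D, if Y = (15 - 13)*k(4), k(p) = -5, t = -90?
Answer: -450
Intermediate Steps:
D = 45 (D = (-1*(-90))/2 = (½)*90 = 45)
Y = -10 (Y = (15 - 13)*(-5) = 2*(-5) = -10)
Y*D = -10*45 = -450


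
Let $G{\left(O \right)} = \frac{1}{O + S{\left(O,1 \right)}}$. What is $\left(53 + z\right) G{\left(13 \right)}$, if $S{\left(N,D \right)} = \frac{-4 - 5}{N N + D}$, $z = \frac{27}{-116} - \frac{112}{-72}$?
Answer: $\frac{4820605}{1148922} \approx 4.1958$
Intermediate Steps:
$z = \frac{1381}{1044}$ ($z = 27 \left(- \frac{1}{116}\right) - - \frac{14}{9} = - \frac{27}{116} + \frac{14}{9} = \frac{1381}{1044} \approx 1.3228$)
$S{\left(N,D \right)} = - \frac{9}{D + N^{2}}$ ($S{\left(N,D \right)} = - \frac{9}{N^{2} + D} = - \frac{9}{D + N^{2}}$)
$G{\left(O \right)} = \frac{1}{O - \frac{9}{1 + O^{2}}}$
$\left(53 + z\right) G{\left(13 \right)} = \left(53 + \frac{1381}{1044}\right) \frac{1 + 13^{2}}{-9 + 13 + 13^{3}} = \frac{56713 \frac{1 + 169}{-9 + 13 + 2197}}{1044} = \frac{56713 \cdot \frac{1}{2201} \cdot 170}{1044} = \frac{56713}{1044} \cdot \frac{170}{2201} = \frac{4820605}{1148922}$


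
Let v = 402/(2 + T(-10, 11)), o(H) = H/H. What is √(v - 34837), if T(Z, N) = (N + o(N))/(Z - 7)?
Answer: I*√4177690/11 ≈ 185.81*I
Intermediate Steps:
o(H) = 1
T(Z, N) = (1 + N)/(-7 + Z) (T(Z, N) = (N + 1)/(Z - 7) = (1 + N)/(-7 + Z))
v = 3417/11 (v = 402/(2 + (1 + 11)/(-7 - 10)) = 402/(2 + 12/(-17)) = 402/(2 - 1/17*12) = 402/(2 - 12/17) = 402/(22/17) = 402*(17/22) = 3417/11 ≈ 310.64)
√(v - 34837) = √(3417/11 - 34837) = √(-379790/11) = I*√4177690/11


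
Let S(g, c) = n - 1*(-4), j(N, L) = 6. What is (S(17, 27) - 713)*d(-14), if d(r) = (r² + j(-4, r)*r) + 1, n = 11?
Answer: -78874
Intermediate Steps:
S(g, c) = 15 (S(g, c) = 11 - 1*(-4) = 11 + 4 = 15)
d(r) = 1 + r² + 6*r (d(r) = (r² + 6*r) + 1 = 1 + r² + 6*r)
(S(17, 27) - 713)*d(-14) = (15 - 713)*(1 + (-14)² + 6*(-14)) = -698*(1 + 196 - 84) = -698*113 = -78874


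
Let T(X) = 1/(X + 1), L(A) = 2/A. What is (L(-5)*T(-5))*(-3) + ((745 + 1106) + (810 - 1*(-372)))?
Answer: 30327/10 ≈ 3032.7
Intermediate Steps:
T(X) = 1/(1 + X)
(L(-5)*T(-5))*(-3) + ((745 + 1106) + (810 - 1*(-372))) = ((2/(-5))/(1 - 5))*(-3) + ((745 + 1106) + (810 - 1*(-372))) = ((2*(-⅕))/(-4))*(-3) + (1851 + (810 + 372)) = -⅖*(-¼)*(-3) + (1851 + 1182) = (⅒)*(-3) + 3033 = -3/10 + 3033 = 30327/10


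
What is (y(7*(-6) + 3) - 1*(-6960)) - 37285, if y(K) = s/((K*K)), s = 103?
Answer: -46124222/1521 ≈ -30325.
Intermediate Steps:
y(K) = 103/K² (y(K) = 103/((K*K)) = 103/(K²) = 103/K²)
(y(7*(-6) + 3) - 1*(-6960)) - 37285 = (103/(7*(-6) + 3)² - 1*(-6960)) - 37285 = (103/(-42 + 3)² + 6960) - 37285 = (103/(-39)² + 6960) - 37285 = (103*(1/1521) + 6960) - 37285 = (103/1521 + 6960) - 37285 = 10586263/1521 - 37285 = -46124222/1521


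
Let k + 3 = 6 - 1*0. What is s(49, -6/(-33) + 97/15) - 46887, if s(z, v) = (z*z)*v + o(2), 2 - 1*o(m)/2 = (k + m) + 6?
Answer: -5105428/165 ≈ -30942.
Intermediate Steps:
k = 3 (k = -3 + (6 - 1*0) = -3 + (6 + 0) = -3 + 6 = 3)
o(m) = -14 - 2*m (o(m) = 4 - 2*((3 + m) + 6) = 4 - 2*(9 + m) = 4 + (-18 - 2*m) = -14 - 2*m)
s(z, v) = -18 + v*z² (s(z, v) = (z*z)*v + (-14 - 2*2) = z²*v + (-14 - 4) = v*z² - 18 = -18 + v*z²)
s(49, -6/(-33) + 97/15) - 46887 = (-18 + (-6/(-33) + 97/15)*49²) - 46887 = (-18 + (-6*(-1/33) + 97*(1/15))*2401) - 46887 = (-18 + (2/11 + 97/15)*2401) - 46887 = (-18 + (1097/165)*2401) - 46887 = (-18 + 2633897/165) - 46887 = 2630927/165 - 46887 = -5105428/165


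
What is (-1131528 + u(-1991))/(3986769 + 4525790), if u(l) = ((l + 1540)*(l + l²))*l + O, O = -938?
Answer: 3557721924224/8512559 ≈ 4.1794e+5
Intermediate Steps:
u(l) = -938 + l*(1540 + l)*(l + l²) (u(l) = ((l + 1540)*(l + l²))*l - 938 = ((1540 + l)*(l + l²))*l - 938 = l*(1540 + l)*(l + l²) - 938 = -938 + l*(1540 + l)*(l + l²))
(-1131528 + u(-1991))/(3986769 + 4525790) = (-1131528 + (-938 + (-1991)⁴ + 1540*(-1991)² + 1541*(-1991)³))/(3986769 + 4525790) = (-1131528 + (-938 + 15713938174561 + 1540*3964081 + 1541*(-7892485271)))/8512559 = (-1131528 + (-938 + 15713938174561 + 6104684740 - 12162319802611))*(1/8512559) = (-1131528 + 3557723055752)*(1/8512559) = 3557721924224*(1/8512559) = 3557721924224/8512559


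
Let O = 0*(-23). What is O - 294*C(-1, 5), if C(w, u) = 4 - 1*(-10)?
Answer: -4116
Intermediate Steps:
C(w, u) = 14 (C(w, u) = 4 + 10 = 14)
O = 0
O - 294*C(-1, 5) = 0 - 294*14 = 0 - 4116 = -4116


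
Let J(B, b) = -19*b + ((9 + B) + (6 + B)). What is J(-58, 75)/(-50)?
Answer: 763/25 ≈ 30.520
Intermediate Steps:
J(B, b) = 15 - 19*b + 2*B (J(B, b) = -19*b + (15 + 2*B) = 15 - 19*b + 2*B)
J(-58, 75)/(-50) = (15 - 19*75 + 2*(-58))/(-50) = (15 - 1425 - 116)*(-1/50) = -1526*(-1/50) = 763/25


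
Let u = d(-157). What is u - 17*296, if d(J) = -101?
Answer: -5133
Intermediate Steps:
u = -101
u - 17*296 = -101 - 17*296 = -101 - 5032 = -5133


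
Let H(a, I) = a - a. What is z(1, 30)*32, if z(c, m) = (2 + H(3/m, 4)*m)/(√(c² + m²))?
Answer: 64*√901/901 ≈ 2.1321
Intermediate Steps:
H(a, I) = 0
z(c, m) = 2/√(c² + m²) (z(c, m) = (2 + 0*m)/(√(c² + m²)) = (2 + 0)/√(c² + m²) = 2/√(c² + m²))
z(1, 30)*32 = (2/√(1² + 30²))*32 = (2/√(1 + 900))*32 = (2/√901)*32 = (2*(√901/901))*32 = (2*√901/901)*32 = 64*√901/901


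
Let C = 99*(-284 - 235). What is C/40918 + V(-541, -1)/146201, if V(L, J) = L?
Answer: -7534090219/5982252518 ≈ -1.2594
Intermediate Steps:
C = -51381 (C = 99*(-519) = -51381)
C/40918 + V(-541, -1)/146201 = -51381/40918 - 541/146201 = -7534090219/5982252518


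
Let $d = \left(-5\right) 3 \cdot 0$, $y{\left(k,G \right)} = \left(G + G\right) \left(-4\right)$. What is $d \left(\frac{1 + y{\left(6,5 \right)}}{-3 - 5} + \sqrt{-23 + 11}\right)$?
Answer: $0$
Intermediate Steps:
$y{\left(k,G \right)} = - 8 G$ ($y{\left(k,G \right)} = 2 G \left(-4\right) = - 8 G$)
$d = 0$ ($d = \left(-15\right) 0 = 0$)
$d \left(\frac{1 + y{\left(6,5 \right)}}{-3 - 5} + \sqrt{-23 + 11}\right) = 0 \left(\frac{1 - 40}{-3 - 5} + \sqrt{-23 + 11}\right) = 0 \left(\frac{1 - 40}{-8} + \sqrt{-12}\right) = 0 \left(\left(-39\right) \left(- \frac{1}{8}\right) + 2 i \sqrt{3}\right) = 0 \left(\frac{39}{8} + 2 i \sqrt{3}\right) = 0$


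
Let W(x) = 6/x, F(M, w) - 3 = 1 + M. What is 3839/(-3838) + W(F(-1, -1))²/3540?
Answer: -3393677/3396630 ≈ -0.99913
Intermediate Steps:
F(M, w) = 4 + M (F(M, w) = 3 + (1 + M) = 4 + M)
3839/(-3838) + W(F(-1, -1))²/3540 = 3839/(-3838) + (6/(4 - 1))²/3540 = 3839*(-1/3838) + (6/3)²*(1/3540) = -3839/3838 + (6*(⅓))²*(1/3540) = -3839/3838 + 2²*(1/3540) = -3839/3838 + 4*(1/3540) = -3839/3838 + 1/885 = -3393677/3396630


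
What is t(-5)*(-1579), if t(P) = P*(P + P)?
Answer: -78950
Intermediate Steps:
t(P) = 2*P**2 (t(P) = P*(2*P) = 2*P**2)
t(-5)*(-1579) = (2*(-5)**2)*(-1579) = (2*25)*(-1579) = 50*(-1579) = -78950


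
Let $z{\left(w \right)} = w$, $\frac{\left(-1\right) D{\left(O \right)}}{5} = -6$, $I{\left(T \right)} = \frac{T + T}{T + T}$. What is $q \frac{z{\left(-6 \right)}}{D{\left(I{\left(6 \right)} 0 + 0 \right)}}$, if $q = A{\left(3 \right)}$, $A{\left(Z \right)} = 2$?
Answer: $- \frac{2}{5} \approx -0.4$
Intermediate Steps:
$I{\left(T \right)} = 1$ ($I{\left(T \right)} = \frac{2 T}{2 T} = 2 T \frac{1}{2 T} = 1$)
$D{\left(O \right)} = 30$ ($D{\left(O \right)} = \left(-5\right) \left(-6\right) = 30$)
$q = 2$
$q \frac{z{\left(-6 \right)}}{D{\left(I{\left(6 \right)} 0 + 0 \right)}} = 2 \left(- \frac{6}{30}\right) = 2 \left(\left(-6\right) \frac{1}{30}\right) = 2 \left(- \frac{1}{5}\right) = - \frac{2}{5}$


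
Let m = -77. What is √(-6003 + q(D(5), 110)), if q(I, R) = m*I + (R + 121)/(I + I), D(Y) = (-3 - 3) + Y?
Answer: I*√24166/2 ≈ 77.727*I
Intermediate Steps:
D(Y) = -6 + Y
q(I, R) = -77*I + (121 + R)/(2*I) (q(I, R) = -77*I + (R + 121)/(I + I) = -77*I + (121 + R)/((2*I)) = -77*I + (121 + R)*(1/(2*I)) = -77*I + (121 + R)/(2*I))
√(-6003 + q(D(5), 110)) = √(-6003 + (121 + 110 - 154*(-6 + 5)²)/(2*(-6 + 5))) = √(-6003 + (½)*(121 + 110 - 154*(-1)²)/(-1)) = √(-6003 + (½)*(-1)*(121 + 110 - 154*1)) = √(-6003 + (½)*(-1)*(121 + 110 - 154)) = √(-6003 + (½)*(-1)*77) = √(-6003 - 77/2) = √(-12083/2) = I*√24166/2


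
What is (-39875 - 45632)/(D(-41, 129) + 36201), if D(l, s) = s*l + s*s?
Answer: -85507/47553 ≈ -1.7981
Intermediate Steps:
D(l, s) = s² + l*s (D(l, s) = l*s + s² = s² + l*s)
(-39875 - 45632)/(D(-41, 129) + 36201) = (-39875 - 45632)/(129*(-41 + 129) + 36201) = -85507/(129*88 + 36201) = -85507/(11352 + 36201) = -85507/47553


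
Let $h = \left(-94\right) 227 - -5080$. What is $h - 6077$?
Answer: $-22335$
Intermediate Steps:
$h = -16258$ ($h = -21338 + 5080 = -16258$)
$h - 6077 = -16258 - 6077 = -22335$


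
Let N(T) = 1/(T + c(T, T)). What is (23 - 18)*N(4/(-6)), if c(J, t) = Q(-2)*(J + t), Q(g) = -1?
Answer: 15/2 ≈ 7.5000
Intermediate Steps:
c(J, t) = -J - t (c(J, t) = -(J + t) = -J - t)
N(T) = -1/T (N(T) = 1/(T + (-T - T)) = 1/(T - 2*T) = 1/(-T) = -1/T)
(23 - 18)*N(4/(-6)) = (23 - 18)*(-1/(4/(-6))) = 5*(-1/(4*(-⅙))) = 5*(-1/(-⅔)) = 5*(-1*(-3/2)) = 5*(3/2) = 15/2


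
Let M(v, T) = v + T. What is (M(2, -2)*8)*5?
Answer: 0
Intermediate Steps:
M(v, T) = T + v
(M(2, -2)*8)*5 = ((-2 + 2)*8)*5 = (0*8)*5 = 0*5 = 0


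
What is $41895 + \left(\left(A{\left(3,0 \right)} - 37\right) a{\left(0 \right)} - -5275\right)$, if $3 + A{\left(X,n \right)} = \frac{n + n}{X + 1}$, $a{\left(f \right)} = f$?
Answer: $47170$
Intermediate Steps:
$A{\left(X,n \right)} = -3 + \frac{2 n}{1 + X}$ ($A{\left(X,n \right)} = -3 + \frac{n + n}{X + 1} = -3 + \frac{2 n}{1 + X}$)
$41895 + \left(\left(A{\left(3,0 \right)} - 37\right) a{\left(0 \right)} - -5275\right) = 41895 + \left(\left(\frac{-3 - 9 + 2 \cdot 0}{1 + 3} - 37\right) 0 - -5275\right) = 41895 + \left(\left(\frac{-3 - 9 + 0}{4} - 37\right) 0 + 5275\right) = 41895 + \left(\left(\frac{1}{4} \left(-12\right) - 37\right) 0 + 5275\right) = 41895 + \left(\left(-3 - 37\right) 0 + 5275\right) = 41895 + \left(\left(-40\right) 0 + 5275\right) = 41895 + \left(0 + 5275\right) = 41895 + 5275 = 47170$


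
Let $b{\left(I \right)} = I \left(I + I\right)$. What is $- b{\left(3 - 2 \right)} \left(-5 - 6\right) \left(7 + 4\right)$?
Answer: $242$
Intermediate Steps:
$b{\left(I \right)} = 2 I^{2}$ ($b{\left(I \right)} = I 2 I = 2 I^{2}$)
$- b{\left(3 - 2 \right)} \left(-5 - 6\right) \left(7 + 4\right) = - 2 \left(3 - 2\right)^{2} \left(-5 - 6\right) \left(7 + 4\right) = - 2 \left(3 - 2\right)^{2} \left(\left(-11\right) 11\right) = - 2 \cdot 1^{2} \left(-121\right) = - 2 \cdot 1 \left(-121\right) = \left(-1\right) 2 \left(-121\right) = \left(-2\right) \left(-121\right) = 242$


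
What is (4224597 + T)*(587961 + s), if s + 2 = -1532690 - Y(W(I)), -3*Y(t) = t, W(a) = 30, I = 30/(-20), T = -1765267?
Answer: -2323380696930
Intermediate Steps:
I = -3/2 (I = 30*(-1/20) = -3/2 ≈ -1.5000)
Y(t) = -t/3
s = -1532682 (s = -2 + (-1532690 - (-1)*30/3) = -2 + (-1532690 - 1*(-10)) = -2 + (-1532690 + 10) = -2 - 1532680 = -1532682)
(4224597 + T)*(587961 + s) = (4224597 - 1765267)*(587961 - 1532682) = 2459330*(-944721) = -2323380696930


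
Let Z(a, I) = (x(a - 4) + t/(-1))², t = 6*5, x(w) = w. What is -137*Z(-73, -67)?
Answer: -1568513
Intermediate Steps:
t = 30
Z(a, I) = (-34 + a)² (Z(a, I) = ((a - 4) + 30/(-1))² = ((-4 + a) + 30*(-1))² = ((-4 + a) - 30)² = (-34 + a)²)
-137*Z(-73, -67) = -137*(-34 - 73)² = -137*(-107)² = -137*11449 = -1568513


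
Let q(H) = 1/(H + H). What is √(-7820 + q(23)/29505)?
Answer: I*√14405012992720770/1357230 ≈ 88.431*I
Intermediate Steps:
q(H) = 1/(2*H)
√(-7820 + q(23)/29505) = √(-7820 + ((½)/23)/29505) = √(-7820 + ((½)*(1/23))*(1/29505)) = √(-7820 + (1/46)*(1/29505)) = √(-7820 + 1/1357230) = √(-10613538599/1357230) = I*√14405012992720770/1357230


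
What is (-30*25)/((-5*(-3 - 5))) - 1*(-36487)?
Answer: 145873/4 ≈ 36468.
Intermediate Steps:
(-30*25)/((-5*(-3 - 5))) - 1*(-36487) = -750/((-5*(-8))) + 36487 = -750/40 + 36487 = -750*1/40 + 36487 = -75/4 + 36487 = 145873/4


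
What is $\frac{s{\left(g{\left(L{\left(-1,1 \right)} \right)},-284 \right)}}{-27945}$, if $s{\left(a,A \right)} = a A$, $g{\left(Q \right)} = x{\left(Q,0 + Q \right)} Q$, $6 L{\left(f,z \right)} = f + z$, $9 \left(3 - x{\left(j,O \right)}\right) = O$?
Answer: $0$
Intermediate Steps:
$x{\left(j,O \right)} = 3 - \frac{O}{9}$
$L{\left(f,z \right)} = \frac{f}{6} + \frac{z}{6}$ ($L{\left(f,z \right)} = \frac{f + z}{6} = \frac{f}{6} + \frac{z}{6}$)
$g{\left(Q \right)} = Q \left(3 - \frac{Q}{9}\right)$ ($g{\left(Q \right)} = \left(3 - \frac{0 + Q}{9}\right) Q = \left(3 - \frac{Q}{9}\right) Q = Q \left(3 - \frac{Q}{9}\right)$)
$s{\left(a,A \right)} = A a$
$\frac{s{\left(g{\left(L{\left(-1,1 \right)} \right)},-284 \right)}}{-27945} = \frac{\left(-284\right) \frac{\left(\frac{1}{6} \left(-1\right) + \frac{1}{6} \cdot 1\right) \left(27 - \left(\frac{1}{6} \left(-1\right) + \frac{1}{6} \cdot 1\right)\right)}{9}}{-27945} = - 284 \frac{\left(- \frac{1}{6} + \frac{1}{6}\right) \left(27 - \left(- \frac{1}{6} + \frac{1}{6}\right)\right)}{9} \left(- \frac{1}{27945}\right) = - 284 \cdot \frac{1}{9} \cdot 0 \left(27 - 0\right) \left(- \frac{1}{27945}\right) = - 284 \cdot \frac{1}{9} \cdot 0 \left(27 + 0\right) \left(- \frac{1}{27945}\right) = - 284 \cdot \frac{1}{9} \cdot 0 \cdot 27 \left(- \frac{1}{27945}\right) = \left(-284\right) 0 \left(- \frac{1}{27945}\right) = 0 \left(- \frac{1}{27945}\right) = 0$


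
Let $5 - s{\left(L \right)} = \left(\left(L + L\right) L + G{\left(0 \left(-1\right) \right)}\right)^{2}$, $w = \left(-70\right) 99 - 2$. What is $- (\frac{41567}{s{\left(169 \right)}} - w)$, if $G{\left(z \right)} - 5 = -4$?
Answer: $- \frac{22619373302001}{3263037124} \approx -6932.0$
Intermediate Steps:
$G{\left(z \right)} = 1$ ($G{\left(z \right)} = 5 - 4 = 1$)
$w = -6932$ ($w = -6930 - 2 = -6932$)
$s{\left(L \right)} = 5 - \left(1 + 2 L^{2}\right)^{2}$ ($s{\left(L \right)} = 5 - \left(\left(L + L\right) L + 1\right)^{2} = 5 - \left(2 L L + 1\right)^{2} = 5 - \left(2 L^{2} + 1\right)^{2} = 5 - \left(1 + 2 L^{2}\right)^{2}$)
$- (\frac{41567}{s{\left(169 \right)}} - w) = - (\frac{41567}{5 - \left(1 + 2 \cdot 169^{2}\right)^{2}} - -6932) = - (\frac{41567}{5 - \left(1 + 2 \cdot 28561\right)^{2}} + 6932) = - (\frac{41567}{5 - \left(1 + 57122\right)^{2}} + 6932) = - (\frac{41567}{5 - 57123^{2}} + 6932) = - (\frac{41567}{5 - 3263037129} + 6932) = - (\frac{41567}{-3263037124} + 6932) = - (41567 \left(- \frac{1}{3263037124}\right) + 6932) = - (- \frac{41567}{3263037124} + 6932) = \left(-1\right) \frac{22619373302001}{3263037124} = - \frac{22619373302001}{3263037124}$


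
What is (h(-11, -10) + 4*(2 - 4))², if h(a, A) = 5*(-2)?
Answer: 324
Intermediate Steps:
h(a, A) = -10
(h(-11, -10) + 4*(2 - 4))² = (-10 + 4*(2 - 4))² = (-10 + 4*(-2))² = (-10 - 8)² = (-18)² = 324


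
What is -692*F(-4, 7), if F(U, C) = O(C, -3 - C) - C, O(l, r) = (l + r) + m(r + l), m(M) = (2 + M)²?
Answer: 6228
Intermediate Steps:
O(l, r) = l + r + (2 + l + r)² (O(l, r) = (l + r) + (2 + (r + l))² = (l + r) + (2 + (l + r))² = (l + r) + (2 + l + r)² = l + r + (2 + l + r)²)
F(U, C) = -2 - C (F(U, C) = (C + (-3 - C) + (2 + C + (-3 - C))²) - C = (C + (-3 - C) + (-1)²) - C = (C + (-3 - C) + 1) - C = -2 - C)
-692*F(-4, 7) = -692*(-2 - 1*7) = -692*(-2 - 7) = -692*(-9) = 6228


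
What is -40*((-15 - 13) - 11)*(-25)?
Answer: -39000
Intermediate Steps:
-40*((-15 - 13) - 11)*(-25) = -40*(-28 - 11)*(-25) = -40*(-39)*(-25) = 1560*(-25) = -39000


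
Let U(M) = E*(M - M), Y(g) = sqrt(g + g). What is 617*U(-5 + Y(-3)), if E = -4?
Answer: 0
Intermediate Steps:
Y(g) = sqrt(2)*sqrt(g) (Y(g) = sqrt(2*g) = sqrt(2)*sqrt(g))
U(M) = 0 (U(M) = -4*(M - M) = -4*0 = 0)
617*U(-5 + Y(-3)) = 617*0 = 0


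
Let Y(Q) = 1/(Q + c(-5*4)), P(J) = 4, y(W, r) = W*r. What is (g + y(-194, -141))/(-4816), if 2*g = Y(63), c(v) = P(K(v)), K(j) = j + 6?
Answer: -3665437/645344 ≈ -5.6798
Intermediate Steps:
K(j) = 6 + j
c(v) = 4
Y(Q) = 1/(4 + Q) (Y(Q) = 1/(Q + 4) = 1/(4 + Q))
g = 1/134 (g = 1/(2*(4 + 63)) = (½)/67 = (½)*(1/67) = 1/134 ≈ 0.0074627)
(g + y(-194, -141))/(-4816) = (1/134 - 194*(-141))/(-4816) = (1/134 + 27354)*(-1/4816) = (3665437/134)*(-1/4816) = -3665437/645344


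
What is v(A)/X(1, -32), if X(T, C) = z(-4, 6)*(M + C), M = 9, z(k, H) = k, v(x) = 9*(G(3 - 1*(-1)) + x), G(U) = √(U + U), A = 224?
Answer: 504/23 + 9*√2/46 ≈ 22.190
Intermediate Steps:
G(U) = √2*√U (G(U) = √(2*U) = √2*√U)
v(x) = 9*x + 18*√2 (v(x) = 9*(√2*√(3 - 1*(-1)) + x) = 9*(√2*√(3 + 1) + x) = 9*(√2*√4 + x) = 9*(√2*2 + x) = 9*(2*√2 + x) = 9*(x + 2*√2) = 9*x + 18*√2)
X(T, C) = -36 - 4*C (X(T, C) = -4*(9 + C) = -36 - 4*C)
v(A)/X(1, -32) = (9*224 + 18*√2)/(-36 - 4*(-32)) = (2016 + 18*√2)/(-36 + 128) = (2016 + 18*√2)/92 = (2016 + 18*√2)*(1/92) = 504/23 + 9*√2/46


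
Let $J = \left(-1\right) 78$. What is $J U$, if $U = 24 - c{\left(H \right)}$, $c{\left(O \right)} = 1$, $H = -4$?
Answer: $-1794$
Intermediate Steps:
$J = -78$
$U = 23$ ($U = 24 - 1 = 23$)
$J U = \left(-78\right) 23 = -1794$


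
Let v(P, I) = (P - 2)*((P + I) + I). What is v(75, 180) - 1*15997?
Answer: 15758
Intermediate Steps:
v(P, I) = (-2 + P)*(P + 2*I) (v(P, I) = (-2 + P)*((I + P) + I) = (-2 + P)*(P + 2*I))
v(75, 180) - 1*15997 = (75**2 - 4*180 - 2*75 + 2*180*75) - 1*15997 = (5625 - 720 - 150 + 27000) - 15997 = 31755 - 15997 = 15758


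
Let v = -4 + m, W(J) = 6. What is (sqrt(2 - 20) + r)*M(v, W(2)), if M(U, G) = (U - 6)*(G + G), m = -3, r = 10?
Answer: -1560 - 468*I*sqrt(2) ≈ -1560.0 - 661.85*I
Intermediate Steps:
v = -7 (v = -4 - 3 = -7)
M(U, G) = 2*G*(-6 + U) (M(U, G) = (-6 + U)*(2*G) = 2*G*(-6 + U))
(sqrt(2 - 20) + r)*M(v, W(2)) = (sqrt(2 - 20) + 10)*(2*6*(-6 - 7)) = (sqrt(-18) + 10)*(2*6*(-13)) = (3*I*sqrt(2) + 10)*(-156) = (10 + 3*I*sqrt(2))*(-156) = -1560 - 468*I*sqrt(2)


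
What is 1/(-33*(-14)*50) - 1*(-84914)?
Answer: 1961513401/23100 ≈ 84914.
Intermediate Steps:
1/(-33*(-14)*50) - 1*(-84914) = 1/(462*50) + 84914 = 1/23100 + 84914 = 1961513401/23100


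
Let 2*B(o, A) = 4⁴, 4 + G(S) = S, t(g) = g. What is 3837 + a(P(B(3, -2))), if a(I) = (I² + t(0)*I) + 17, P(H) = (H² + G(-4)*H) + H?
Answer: 239881998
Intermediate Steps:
G(S) = -4 + S
B(o, A) = 128 (B(o, A) = (½)*4⁴ = (½)*256 = 128)
P(H) = H² - 7*H (P(H) = (H² + (-4 - 4)*H) + H = (H² - 8*H) + H = H² - 7*H)
a(I) = 17 + I² (a(I) = (I² + 0*I) + 17 = (I² + 0) + 17 = I² + 17 = 17 + I²)
3837 + a(P(B(3, -2))) = 3837 + (17 + (128*(-7 + 128))²) = 3837 + (17 + (128*121)²) = 3837 + (17 + 15488²) = 3837 + (17 + 239878144) = 3837 + 239878161 = 239881998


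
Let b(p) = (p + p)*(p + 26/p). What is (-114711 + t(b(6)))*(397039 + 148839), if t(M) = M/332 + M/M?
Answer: -5197249304322/83 ≈ -6.2617e+10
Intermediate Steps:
b(p) = 2*p*(p + 26/p) (b(p) = (2*p)*(p + 26/p) = 2*p*(p + 26/p))
t(M) = 1 + M/332 (t(M) = M*(1/332) + 1 = M/332 + 1 = 1 + M/332)
(-114711 + t(b(6)))*(397039 + 148839) = (-114711 + (1 + (52 + 2*6²)/332))*(397039 + 148839) = (-114711 + (1 + (52 + 2*36)/332))*545878 = (-114711 + (1 + (52 + 72)/332))*545878 = (-114711 + (1 + (1/332)*124))*545878 = (-114711 + (1 + 31/83))*545878 = (-114711 + 114/83)*545878 = -9520899/83*545878 = -5197249304322/83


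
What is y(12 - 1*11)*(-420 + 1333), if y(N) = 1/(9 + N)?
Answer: 913/10 ≈ 91.300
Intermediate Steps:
y(12 - 1*11)*(-420 + 1333) = (-420 + 1333)/(9 + (12 - 1*11)) = 913/(9 + (12 - 11)) = 913/(9 + 1) = 913/10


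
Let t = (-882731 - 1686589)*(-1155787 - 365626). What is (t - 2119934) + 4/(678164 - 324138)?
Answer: 691942884004481940/177013 ≈ 3.9090e+12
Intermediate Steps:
t = 3908996849160 (t = -2569320*(-1521413) = 3908996849160)
(t - 2119934) + 4/(678164 - 324138) = (3908996849160 - 2119934) + 4/(678164 - 324138) = 3908994729226 + 4/354026 = 3908994729226 + 4*(1/354026) = 3908994729226 + 2/177013 = 691942884004481940/177013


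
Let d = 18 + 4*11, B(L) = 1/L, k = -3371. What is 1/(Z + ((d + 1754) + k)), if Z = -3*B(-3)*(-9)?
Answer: -1/1564 ≈ -0.00063939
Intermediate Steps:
d = 62 (d = 18 + 44 = 62)
Z = -9 (Z = -3/(-3)*(-9) = -3*(-⅓)*(-9) = 1*(-9) = -9)
1/(Z + ((d + 1754) + k)) = 1/(-9 + ((62 + 1754) - 3371)) = 1/(-9 + (1816 - 3371)) = 1/(-9 - 1555) = 1/(-1564) = -1/1564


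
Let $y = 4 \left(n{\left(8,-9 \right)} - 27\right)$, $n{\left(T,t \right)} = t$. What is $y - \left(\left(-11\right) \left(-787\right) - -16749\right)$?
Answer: $-25550$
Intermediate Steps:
$y = -144$ ($y = 4 \left(-9 - 27\right) = 4 \left(-36\right) = -144$)
$y - \left(\left(-11\right) \left(-787\right) - -16749\right) = -144 - \left(\left(-11\right) \left(-787\right) - -16749\right) = -144 - \left(8657 + 16749\right) = -144 - 25406 = -25550$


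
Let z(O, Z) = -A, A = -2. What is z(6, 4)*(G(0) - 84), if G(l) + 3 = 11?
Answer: -152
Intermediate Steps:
G(l) = 8 (G(l) = -3 + 11 = 8)
z(O, Z) = 2 (z(O, Z) = -1*(-2) = 2)
z(6, 4)*(G(0) - 84) = 2*(8 - 84) = 2*(-76) = -152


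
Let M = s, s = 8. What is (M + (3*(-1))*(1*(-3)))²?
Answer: 289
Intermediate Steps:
M = 8
(M + (3*(-1))*(1*(-3)))² = (8 + (3*(-1))*(1*(-3)))² = (8 - 3*(-3))² = (8 + 9)² = 17² = 289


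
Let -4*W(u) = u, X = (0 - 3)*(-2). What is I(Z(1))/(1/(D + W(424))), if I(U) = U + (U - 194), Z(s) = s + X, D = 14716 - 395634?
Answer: 68584320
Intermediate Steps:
D = -380918
X = 6 (X = -3*(-2) = 6)
W(u) = -u/4
Z(s) = 6 + s (Z(s) = s + 6 = 6 + s)
I(U) = -194 + 2*U (I(U) = U + (-194 + U) = -194 + 2*U)
I(Z(1))/(1/(D + W(424))) = (-194 + 2*(6 + 1))/(1/(-380918 - ¼*424)) = (-194 + 2*7)/(1/(-380918 - 106)) = (-194 + 14)/(1/(-381024)) = -180/(-1/381024) = -180*(-381024) = 68584320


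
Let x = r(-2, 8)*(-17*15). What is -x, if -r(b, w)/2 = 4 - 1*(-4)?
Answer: -4080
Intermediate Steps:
r(b, w) = -16 (r(b, w) = -2*(4 - 1*(-4)) = -2*(4 + 4) = -2*8 = -16)
x = 4080 (x = -(-272)*15 = -16*(-255) = 4080)
-x = -1*4080 = -4080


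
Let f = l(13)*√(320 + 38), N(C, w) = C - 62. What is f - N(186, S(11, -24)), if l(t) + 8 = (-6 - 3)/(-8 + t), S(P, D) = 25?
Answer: -124 - 49*√358/5 ≈ -309.42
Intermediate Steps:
l(t) = -8 - 9/(-8 + t) (l(t) = -8 + (-6 - 3)/(-8 + t) = -8 - 9/(-8 + t))
N(C, w) = -62 + C
f = -49*√358/5 (f = ((55 - 8*13)/(-8 + 13))*√(320 + 38) = ((55 - 104)/5)*√358 = ((⅕)*(-49))*√358 = -49*√358/5 ≈ -185.42)
f - N(186, S(11, -24)) = -49*√358/5 - (-62 + 186) = -49*√358/5 - 1*124 = -49*√358/5 - 124 = -124 - 49*√358/5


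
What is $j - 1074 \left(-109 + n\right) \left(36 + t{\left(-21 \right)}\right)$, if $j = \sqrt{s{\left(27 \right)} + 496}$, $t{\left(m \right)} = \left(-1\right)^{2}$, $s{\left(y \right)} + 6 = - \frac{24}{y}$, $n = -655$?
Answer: $30359832 + \frac{\sqrt{4402}}{3} \approx 3.036 \cdot 10^{7}$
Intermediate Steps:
$s{\left(y \right)} = -6 - \frac{24}{y}$
$t{\left(m \right)} = 1$
$j = \frac{\sqrt{4402}}{3}$ ($j = \sqrt{\left(-6 - \frac{24}{27}\right) + 496} = \sqrt{\left(-6 - \frac{8}{9}\right) + 496} = \sqrt{- \frac{62}{9} + 496} = \sqrt{\frac{4402}{9}} = \frac{\sqrt{4402}}{3} \approx 22.116$)
$j - 1074 \left(-109 + n\right) \left(36 + t{\left(-21 \right)}\right) = \frac{\sqrt{4402}}{3} - 1074 \left(-109 - 655\right) \left(36 + 1\right) = \frac{\sqrt{4402}}{3} - 1074 \left(\left(-764\right) 37\right) = \frac{\sqrt{4402}}{3} - -30359832 = \frac{\sqrt{4402}}{3} + 30359832 = 30359832 + \frac{\sqrt{4402}}{3}$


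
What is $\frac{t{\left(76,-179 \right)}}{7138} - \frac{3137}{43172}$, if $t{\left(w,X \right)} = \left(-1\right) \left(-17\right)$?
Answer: $- \frac{251837}{3583276} \approx -0.070281$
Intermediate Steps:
$t{\left(w,X \right)} = 17$
$\frac{t{\left(76,-179 \right)}}{7138} - \frac{3137}{43172} = \frac{17}{7138} - \frac{3137}{43172} = - \frac{251837}{3583276}$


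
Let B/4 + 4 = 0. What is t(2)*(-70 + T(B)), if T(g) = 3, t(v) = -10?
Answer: 670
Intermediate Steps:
B = -16 (B = -16 + 4*0 = -16 + 0 = -16)
t(2)*(-70 + T(B)) = -10*(-70 + 3) = -10*(-67) = 670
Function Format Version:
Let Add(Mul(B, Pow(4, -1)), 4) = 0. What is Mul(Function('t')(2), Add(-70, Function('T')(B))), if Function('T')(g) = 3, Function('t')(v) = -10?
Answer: 670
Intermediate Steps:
B = -16 (B = Add(-16, Mul(4, 0)) = Add(-16, 0) = -16)
Mul(Function('t')(2), Add(-70, Function('T')(B))) = Mul(-10, Add(-70, 3)) = Mul(-10, -67) = 670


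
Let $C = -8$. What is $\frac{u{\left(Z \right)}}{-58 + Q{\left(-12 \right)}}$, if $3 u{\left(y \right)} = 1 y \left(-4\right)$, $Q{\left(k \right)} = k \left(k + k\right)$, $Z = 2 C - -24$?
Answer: $- \frac{16}{345} \approx -0.046377$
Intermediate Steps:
$Z = 8$ ($Z = 2 \left(-8\right) - -24 = -16 + 24 = 8$)
$Q{\left(k \right)} = 2 k^{2}$ ($Q{\left(k \right)} = k 2 k = 2 k^{2}$)
$u{\left(y \right)} = - \frac{4 y}{3}$ ($u{\left(y \right)} = \frac{1 y \left(-4\right)}{3} = \frac{y \left(-4\right)}{3} = \frac{\left(-4\right) y}{3} = - \frac{4 y}{3}$)
$\frac{u{\left(Z \right)}}{-58 + Q{\left(-12 \right)}} = \frac{\left(- \frac{4}{3}\right) 8}{-58 + 2 \left(-12\right)^{2}} = - \frac{32}{3 \left(-58 + 2 \cdot 144\right)} = - \frac{32}{3 \left(-58 + 288\right)} = - \frac{32}{3 \cdot 230} = \left(- \frac{32}{3}\right) \frac{1}{230} = - \frac{16}{345}$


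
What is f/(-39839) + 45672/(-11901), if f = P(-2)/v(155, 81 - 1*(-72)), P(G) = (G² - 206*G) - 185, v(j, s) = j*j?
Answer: -14571378103777/3796942544825 ≈ -3.8377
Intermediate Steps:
v(j, s) = j²
P(G) = -185 + G² - 206*G
f = 231/24025 (f = (-185 + (-2)² - 206*(-2))/(155²) = (-185 + 4 + 412)/24025 = 231*(1/24025) = 231/24025 ≈ 0.0096150)
f/(-39839) + 45672/(-11901) = (231/24025)/(-39839) + 45672/(-11901) = (231/24025)*(-1/39839) + 45672*(-1/11901) = -231/957131975 - 15224/3967 = -14571378103777/3796942544825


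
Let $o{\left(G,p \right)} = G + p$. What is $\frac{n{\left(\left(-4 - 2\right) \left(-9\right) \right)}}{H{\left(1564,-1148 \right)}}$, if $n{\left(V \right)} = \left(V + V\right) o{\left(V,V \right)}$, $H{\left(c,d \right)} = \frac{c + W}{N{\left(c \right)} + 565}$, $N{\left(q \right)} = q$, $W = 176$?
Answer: $\frac{2069388}{145} \approx 14272.0$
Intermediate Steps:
$H{\left(c,d \right)} = \frac{176 + c}{565 + c}$ ($H{\left(c,d \right)} = \frac{c + 176}{c + 565} = \frac{176 + c}{565 + c}$)
$n{\left(V \right)} = 4 V^{2}$ ($n{\left(V \right)} = \left(V + V\right) \left(V + V\right) = 2 V 2 V = 4 V^{2}$)
$\frac{n{\left(\left(-4 - 2\right) \left(-9\right) \right)}}{H{\left(1564,-1148 \right)}} = \frac{4 \left(\left(-4 - 2\right) \left(-9\right)\right)^{2}}{\frac{1}{565 + 1564} \left(176 + 1564\right)} = \frac{4 \left(\left(-6\right) \left(-9\right)\right)^{2}}{\frac{1}{2129} \cdot 1740} = \frac{4 \cdot 54^{2}}{\frac{1}{2129} \cdot 1740} = \frac{4 \cdot 2916}{\frac{1740}{2129}} = 11664 \cdot \frac{2129}{1740} = \frac{2069388}{145}$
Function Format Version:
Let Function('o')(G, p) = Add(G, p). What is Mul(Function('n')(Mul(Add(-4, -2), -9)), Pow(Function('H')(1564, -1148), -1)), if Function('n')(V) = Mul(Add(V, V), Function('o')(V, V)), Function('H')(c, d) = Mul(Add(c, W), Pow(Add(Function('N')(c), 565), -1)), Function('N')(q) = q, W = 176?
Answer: Rational(2069388, 145) ≈ 14272.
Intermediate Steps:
Function('H')(c, d) = Mul(Pow(Add(565, c), -1), Add(176, c)) (Function('H')(c, d) = Mul(Add(c, 176), Pow(Add(c, 565), -1)) = Mul(Add(176, c), Pow(Add(565, c), -1)) = Mul(Pow(Add(565, c), -1), Add(176, c)))
Function('n')(V) = Mul(4, Pow(V, 2)) (Function('n')(V) = Mul(Add(V, V), Add(V, V)) = Mul(Mul(2, V), Mul(2, V)) = Mul(4, Pow(V, 2)))
Mul(Function('n')(Mul(Add(-4, -2), -9)), Pow(Function('H')(1564, -1148), -1)) = Mul(Mul(4, Pow(Mul(Add(-4, -2), -9), 2)), Pow(Mul(Pow(Add(565, 1564), -1), Add(176, 1564)), -1)) = Mul(Mul(4, Pow(Mul(-6, -9), 2)), Pow(Mul(Pow(2129, -1), 1740), -1)) = Mul(Mul(4, Pow(54, 2)), Pow(Mul(Rational(1, 2129), 1740), -1)) = Mul(Mul(4, 2916), Pow(Rational(1740, 2129), -1)) = Mul(11664, Rational(2129, 1740)) = Rational(2069388, 145)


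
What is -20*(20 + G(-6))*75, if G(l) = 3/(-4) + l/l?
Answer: -30375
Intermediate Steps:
G(l) = ¼ (G(l) = 3*(-¼) + 1 = -¾ + 1 = ¼)
-20*(20 + G(-6))*75 = -20*(20 + ¼)*75 = -20*81/4*75 = -405*75 = -30375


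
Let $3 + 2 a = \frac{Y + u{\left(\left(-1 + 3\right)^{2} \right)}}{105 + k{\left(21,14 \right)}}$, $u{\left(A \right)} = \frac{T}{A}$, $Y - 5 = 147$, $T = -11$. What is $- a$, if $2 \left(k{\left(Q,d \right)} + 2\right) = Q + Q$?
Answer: $\frac{891}{992} \approx 0.89819$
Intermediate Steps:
$Y = 152$ ($Y = 5 + 147 = 152$)
$u{\left(A \right)} = - \frac{11}{A}$
$k{\left(Q,d \right)} = -2 + Q$ ($k{\left(Q,d \right)} = -2 + \frac{Q + Q}{2} = -2 + \frac{2 Q}{2} = -2 + Q$)
$a = - \frac{891}{992}$ ($a = - \frac{3}{2} + \frac{\left(152 - \frac{11}{\left(-1 + 3\right)^{2}}\right) \frac{1}{105 + \left(-2 + 21\right)}}{2} = - \frac{3}{2} + \frac{\left(152 - \frac{11}{2^{2}}\right) \frac{1}{105 + 19}}{2} = - \frac{3}{2} + \frac{\left(152 - \frac{11}{4}\right) \frac{1}{124}}{2} = - \frac{3}{2} + \frac{\frac{597}{4} \cdot \frac{1}{124}}{2} = - \frac{3}{2} + \frac{1}{2} \cdot \frac{597}{496} = - \frac{3}{2} + \frac{597}{992} = - \frac{891}{992} \approx -0.89819$)
$- a = \left(-1\right) \left(- \frac{891}{992}\right) = \frac{891}{992}$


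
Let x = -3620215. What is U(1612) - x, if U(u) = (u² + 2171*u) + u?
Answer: 9720023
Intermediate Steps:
U(u) = u² + 2172*u
U(1612) - x = 1612*(2172 + 1612) - 1*(-3620215) = 1612*3784 + 3620215 = 6099808 + 3620215 = 9720023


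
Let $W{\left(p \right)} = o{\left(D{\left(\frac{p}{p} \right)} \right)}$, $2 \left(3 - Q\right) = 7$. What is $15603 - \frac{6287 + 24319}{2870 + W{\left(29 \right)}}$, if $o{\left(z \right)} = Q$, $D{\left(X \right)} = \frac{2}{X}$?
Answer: $\frac{29828135}{1913} \approx 15592.0$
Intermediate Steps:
$Q = - \frac{1}{2}$ ($Q = 3 - \frac{7}{2} = - \frac{1}{2} \approx -0.5$)
$o{\left(z \right)} = - \frac{1}{2}$
$W{\left(p \right)} = - \frac{1}{2}$
$15603 - \frac{6287 + 24319}{2870 + W{\left(29 \right)}} = 15603 - \frac{6287 + 24319}{2870 - \frac{1}{2}} = 15603 - \frac{30606}{\frac{5739}{2}} = 15603 - 30606 \cdot \frac{2}{5739} = 15603 - \frac{20404}{1913} = \frac{29828135}{1913}$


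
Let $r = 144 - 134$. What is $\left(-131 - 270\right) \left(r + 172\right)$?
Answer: $-72982$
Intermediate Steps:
$r = 10$ ($r = 144 - 134 = 10$)
$\left(-131 - 270\right) \left(r + 172\right) = \left(-131 - 270\right) \left(10 + 172\right) = \left(-401\right) 182 = -72982$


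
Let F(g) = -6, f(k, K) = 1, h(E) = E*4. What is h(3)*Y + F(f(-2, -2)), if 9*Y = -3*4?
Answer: -22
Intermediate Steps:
h(E) = 4*E
Y = -4/3 (Y = (-3*4)/9 = (⅑)*(-12) = -4/3 ≈ -1.3333)
h(3)*Y + F(f(-2, -2)) = (4*3)*(-4/3) - 6 = 12*(-4/3) - 6 = -16 - 6 = -22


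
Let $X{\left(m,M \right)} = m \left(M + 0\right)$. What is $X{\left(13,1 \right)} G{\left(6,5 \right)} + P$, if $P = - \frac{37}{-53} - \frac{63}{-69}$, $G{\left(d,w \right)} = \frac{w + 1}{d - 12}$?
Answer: $- \frac{13883}{1219} \approx -11.389$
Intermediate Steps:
$G{\left(d,w \right)} = \frac{1 + w}{-12 + d}$
$P = \frac{1964}{1219}$ ($P = \left(-37\right) \left(- \frac{1}{53}\right) - - \frac{21}{23} = \frac{37}{53} + \frac{21}{23} = \frac{1964}{1219} \approx 1.6112$)
$X{\left(m,M \right)} = M m$ ($X{\left(m,M \right)} = m M = M m$)
$X{\left(13,1 \right)} G{\left(6,5 \right)} + P = 1 \cdot 13 \frac{1 + 5}{-12 + 6} + \frac{1964}{1219} = 13 \frac{1}{-6} \cdot 6 + \frac{1964}{1219} = 13 \left(\left(- \frac{1}{6}\right) 6\right) + \frac{1964}{1219} = 13 \left(-1\right) + \frac{1964}{1219} = -13 + \frac{1964}{1219} = - \frac{13883}{1219}$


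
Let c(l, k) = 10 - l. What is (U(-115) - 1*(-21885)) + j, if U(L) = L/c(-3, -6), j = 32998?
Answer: 713364/13 ≈ 54874.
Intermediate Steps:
U(L) = L/13 (U(L) = L/(10 - 1*(-3)) = L/(10 + 3) = L/13)
(U(-115) - 1*(-21885)) + j = ((1/13)*(-115) - 1*(-21885)) + 32998 = (-115/13 + 21885) + 32998 = 284390/13 + 32998 = 713364/13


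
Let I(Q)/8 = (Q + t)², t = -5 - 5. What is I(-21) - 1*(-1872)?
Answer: 9560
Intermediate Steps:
t = -10
I(Q) = 8*(-10 + Q)² (I(Q) = 8*(Q - 10)² = 8*(-10 + Q)²)
I(-21) - 1*(-1872) = 8*(-10 - 21)² - 1*(-1872) = 8*(-31)² + 1872 = 8*961 + 1872 = 7688 + 1872 = 9560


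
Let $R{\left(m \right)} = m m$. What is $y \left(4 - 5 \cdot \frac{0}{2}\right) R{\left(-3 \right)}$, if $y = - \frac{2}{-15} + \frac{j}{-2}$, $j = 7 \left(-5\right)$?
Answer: $\frac{3174}{5} \approx 634.8$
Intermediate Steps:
$j = -35$
$R{\left(m \right)} = m^{2}$
$y = \frac{529}{30}$ ($y = - \frac{2}{-15} - \frac{35}{-2} = \left(-2\right) \left(- \frac{1}{15}\right) - - \frac{35}{2} = \frac{2}{15} + \frac{35}{2} = \frac{529}{30} \approx 17.633$)
$y \left(4 - 5 \cdot \frac{0}{2}\right) R{\left(-3 \right)} = \frac{529 \left(4 - 5 \cdot \frac{0}{2}\right)}{30} \left(-3\right)^{2} = \frac{529 \left(4 - 5 \cdot 0 \cdot \frac{1}{2}\right)}{30} \cdot 9 = \frac{529 \left(4 - 0\right)}{30} \cdot 9 = \frac{529 \left(4 + 0\right)}{30} \cdot 9 = \frac{529}{30} \cdot 4 \cdot 9 = \frac{1058}{15} \cdot 9 = \frac{3174}{5}$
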